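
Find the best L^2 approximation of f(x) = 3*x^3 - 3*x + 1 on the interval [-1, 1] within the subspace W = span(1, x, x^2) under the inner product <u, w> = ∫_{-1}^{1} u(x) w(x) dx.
g(x) = 1 - 6*x/5

The best approximation g ∈ W is the orthogonal projection of f onto W. Writing g = a_0 + a_1 x + a_2 x^2, the coefficients solve the normal equations G · a = b where
  G_{ij} = <φ_i, φ_j> and b_i = <f, φ_i>, with φ_0 = 1, φ_1 = x, φ_2 = x^2.
G =
  [2, 0, 2/3]
  [0, 2/3, 0]
  [2/3, 0, 2/5],
b = (2, -4/5, 2/3).
Solving gives a_0 = 1, a_1 = -6/5, a_2 = 0, so
  g(x) = 1 - 6*x/5.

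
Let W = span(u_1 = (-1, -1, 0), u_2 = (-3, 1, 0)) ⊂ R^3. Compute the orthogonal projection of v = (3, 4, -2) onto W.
proj_W(v) = (3, 4, 0)

Set up U = [u_1 | ... | u_2] ∈ R^(3×2). The projector onto W = col(U) is P = U (U^T U)^(-1) U^T.
Compute U^T U =
  [2, 2]
  [2, 10],
and U^T v = (-7, -5).
Solve U^T U · c = U^T v for the coefficients: c = (-15/4, 1/4). The projection is proj_W(v) = U c.
Check: (v - proj_W(v)) · u_1 = 0  (should be 0).
Check: (v - proj_W(v)) · u_2 = 0  (should be 0).
Result: proj_W(v) = (3, 4, 0).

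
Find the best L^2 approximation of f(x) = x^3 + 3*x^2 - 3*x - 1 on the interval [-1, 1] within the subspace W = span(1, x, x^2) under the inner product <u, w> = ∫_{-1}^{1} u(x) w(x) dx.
g(x) = 3*x^2 - 12*x/5 - 1

The best approximation g ∈ W is the orthogonal projection of f onto W. Writing g = a_0 + a_1 x + a_2 x^2, the coefficients solve the normal equations G · a = b where
  G_{ij} = <φ_i, φ_j> and b_i = <f, φ_i>, with φ_0 = 1, φ_1 = x, φ_2 = x^2.
G =
  [2, 0, 2/3]
  [0, 2/3, 0]
  [2/3, 0, 2/5],
b = (0, -8/5, 8/15).
Solving gives a_0 = -1, a_1 = -12/5, a_2 = 3, so
  g(x) = 3*x^2 - 12*x/5 - 1.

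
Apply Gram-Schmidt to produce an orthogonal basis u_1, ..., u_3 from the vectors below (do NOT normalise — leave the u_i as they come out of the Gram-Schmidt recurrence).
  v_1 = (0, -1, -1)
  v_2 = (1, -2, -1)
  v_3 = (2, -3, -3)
Orthogonal basis:
  u_1 = (0, -1, -1)
  u_2 = (1, -1/2, 1/2)
  u_3 = (2/3, 2/3, -2/3)

Apply the Gram-Schmidt recurrence
  u_1 = v_1
  u_i = v_i − Σ_{j<i} ((v_i · u_j) / (u_j · u_j)) · u_j.

Step by step this gives:
  u_1 = (0, -1, -1)
  u_2 = (1, -1/2, 1/2)
  u_3 = (2/3, 2/3, -2/3)

Orthogonality check:
  u_2 · u_1 = 0 (should be 0)
  u_3 · u_1 = 0 (should be 0)
  u_3 · u_2 = 0 (should be 0)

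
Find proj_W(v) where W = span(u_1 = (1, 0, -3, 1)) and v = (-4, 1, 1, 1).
proj_W(v) = (-6/11, 0, 18/11, -6/11)

Set up U = [u_1 | ... | u_1] ∈ R^(4×1). The projector onto W = col(U) is P = U (U^T U)^(-1) U^T.
Compute U^T U =
  [11],
and U^T v = (-6).
Solve U^T U · c = U^T v for the coefficients: c = (-6/11). The projection is proj_W(v) = U c.
Check: (v - proj_W(v)) · u_1 = 0  (should be 0).
Result: proj_W(v) = (-6/11, 0, 18/11, -6/11).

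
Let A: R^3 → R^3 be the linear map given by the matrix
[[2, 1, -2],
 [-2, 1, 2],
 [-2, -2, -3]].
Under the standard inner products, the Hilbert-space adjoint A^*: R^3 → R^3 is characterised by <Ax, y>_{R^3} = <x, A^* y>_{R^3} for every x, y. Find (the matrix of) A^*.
A^* = A^T =
[[2, -2, -2],
 [1, 1, -2],
 [-2, 2, -3]]

For real matrices with standard dot products, the defining identity <Ax, y> = <x, A^* y> gives (Ax)^T y = x^T (A^*) y, i.e. x^T A^T y = x^T (A^*) y. Since this holds for all x, y, we must have A^* = A^T. Therefore
A^* =
[[2, -2, -2],
 [1, 1, -2],
 [-2, 2, -3]].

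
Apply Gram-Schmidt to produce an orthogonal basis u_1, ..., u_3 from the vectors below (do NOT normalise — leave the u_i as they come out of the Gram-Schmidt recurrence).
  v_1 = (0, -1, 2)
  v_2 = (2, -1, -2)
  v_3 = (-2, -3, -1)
Orthogonal basis:
  u_1 = (0, -1, 2)
  u_2 = (2, -8/5, -4/5)
  u_3 = (-22/9, -22/9, -11/9)

Apply the Gram-Schmidt recurrence
  u_1 = v_1
  u_i = v_i − Σ_{j<i} ((v_i · u_j) / (u_j · u_j)) · u_j.

Step by step this gives:
  u_1 = (0, -1, 2)
  u_2 = (2, -8/5, -4/5)
  u_3 = (-22/9, -22/9, -11/9)

Orthogonality check:
  u_2 · u_1 = 0 (should be 0)
  u_3 · u_1 = 0 (should be 0)
  u_3 · u_2 = 0 (should be 0)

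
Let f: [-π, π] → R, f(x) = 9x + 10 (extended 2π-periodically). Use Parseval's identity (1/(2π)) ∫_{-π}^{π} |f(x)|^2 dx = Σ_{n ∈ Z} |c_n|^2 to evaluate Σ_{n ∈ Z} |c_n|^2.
Σ |c_n|^2 = 27π^2 + 100

Expand and integrate term by term over [-π, π]:
  ∫ (9x)^2 dx = 81·(2π^3/3); ∫ 2·9·(10)·x dx = 0 (odd integrand); ∫ 10^2 dx = 100·2π.
So (1/(2π)) ∫_{-π}^{π} (9x + 10)^2 dx = 81π^2/3 + 100 = 27π^2 + 100.
Parseval ⇒ Σ |c_n|^2 = 27π^2 + 100.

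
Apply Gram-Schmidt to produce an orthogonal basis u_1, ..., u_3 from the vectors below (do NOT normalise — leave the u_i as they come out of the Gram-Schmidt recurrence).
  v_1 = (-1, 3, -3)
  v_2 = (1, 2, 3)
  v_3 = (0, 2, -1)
Orthogonal basis:
  u_1 = (-1, 3, -3)
  u_2 = (15/19, 50/19, 45/19)
  u_3 = (3/10, 0, -1/10)

Apply the Gram-Schmidt recurrence
  u_1 = v_1
  u_i = v_i − Σ_{j<i} ((v_i · u_j) / (u_j · u_j)) · u_j.

Step by step this gives:
  u_1 = (-1, 3, -3)
  u_2 = (15/19, 50/19, 45/19)
  u_3 = (3/10, 0, -1/10)

Orthogonality check:
  u_2 · u_1 = 0 (should be 0)
  u_3 · u_1 = 0 (should be 0)
  u_3 · u_2 = 0 (should be 0)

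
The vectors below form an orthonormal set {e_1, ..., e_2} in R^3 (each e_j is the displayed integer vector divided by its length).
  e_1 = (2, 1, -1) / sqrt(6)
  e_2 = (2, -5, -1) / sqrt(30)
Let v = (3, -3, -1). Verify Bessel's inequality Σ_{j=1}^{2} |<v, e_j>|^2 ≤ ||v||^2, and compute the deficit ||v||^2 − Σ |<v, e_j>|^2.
Σ |<v, e_j>|^2 = 94/5; ||v||^2 = 19; deficit = 1/5

Write each e_j = u_j / sqrt(<u_j, u_j>) where u_j is the displayed integer vector. Then <v, e_j> = <v, u_j> / sqrt(<u_j, u_j>), so |<v, e_j>|^2 = <v, u_j>^2 / <u_j, u_j>.
Coefficients: <v, e_1> = 4/sqrt(6), <v, e_2> = 22/sqrt(30).
Square and sum: Σ |<v, e_j>|^2 = 94/5.
Compute ||v||^2 = v·v = 19.
Deficit = 19 − 94/5 = 1/5 ≥ 0, confirming Bessel's inequality. (The deficit equals ||v − Σ <v,e_j> e_j||^2, the squared distance from v to span{e_j}.)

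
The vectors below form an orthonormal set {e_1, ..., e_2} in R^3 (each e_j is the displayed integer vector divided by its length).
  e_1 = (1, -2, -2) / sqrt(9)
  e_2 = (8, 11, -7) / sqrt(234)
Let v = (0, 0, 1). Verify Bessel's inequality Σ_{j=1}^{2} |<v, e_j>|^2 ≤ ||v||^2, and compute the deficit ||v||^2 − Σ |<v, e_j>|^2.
Σ |<v, e_j>|^2 = 17/26; ||v||^2 = 1; deficit = 9/26

Write each e_j = u_j / sqrt(<u_j, u_j>) where u_j is the displayed integer vector. Then <v, e_j> = <v, u_j> / sqrt(<u_j, u_j>), so |<v, e_j>|^2 = <v, u_j>^2 / <u_j, u_j>.
Coefficients: <v, e_1> = -2/sqrt(9), <v, e_2> = -7/sqrt(234).
Square and sum: Σ |<v, e_j>|^2 = 17/26.
Compute ||v||^2 = v·v = 1.
Deficit = 1 − 17/26 = 9/26 ≥ 0, confirming Bessel's inequality. (The deficit equals ||v − Σ <v,e_j> e_j||^2, the squared distance from v to span{e_j}.)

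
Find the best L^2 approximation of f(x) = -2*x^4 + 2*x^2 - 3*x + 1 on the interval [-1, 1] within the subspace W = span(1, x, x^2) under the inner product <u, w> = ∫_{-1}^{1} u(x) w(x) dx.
g(x) = 2*x^2/7 - 3*x + 41/35

The best approximation g ∈ W is the orthogonal projection of f onto W. Writing g = a_0 + a_1 x + a_2 x^2, the coefficients solve the normal equations G · a = b where
  G_{ij} = <φ_i, φ_j> and b_i = <f, φ_i>, with φ_0 = 1, φ_1 = x, φ_2 = x^2.
G =
  [2, 0, 2/3]
  [0, 2/3, 0]
  [2/3, 0, 2/5],
b = (38/15, -2, 94/105).
Solving gives a_0 = 41/35, a_1 = -3, a_2 = 2/7, so
  g(x) = 2*x^2/7 - 3*x + 41/35.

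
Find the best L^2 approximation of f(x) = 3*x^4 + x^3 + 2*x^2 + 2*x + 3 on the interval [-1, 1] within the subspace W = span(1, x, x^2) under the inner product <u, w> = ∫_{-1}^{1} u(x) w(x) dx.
g(x) = 32*x^2/7 + 13*x/5 + 96/35

The best approximation g ∈ W is the orthogonal projection of f onto W. Writing g = a_0 + a_1 x + a_2 x^2, the coefficients solve the normal equations G · a = b where
  G_{ij} = <φ_i, φ_j> and b_i = <f, φ_i>, with φ_0 = 1, φ_1 = x, φ_2 = x^2.
G =
  [2, 0, 2/3]
  [0, 2/3, 0]
  [2/3, 0, 2/5],
b = (128/15, 26/15, 128/35).
Solving gives a_0 = 96/35, a_1 = 13/5, a_2 = 32/7, so
  g(x) = 32*x^2/7 + 13*x/5 + 96/35.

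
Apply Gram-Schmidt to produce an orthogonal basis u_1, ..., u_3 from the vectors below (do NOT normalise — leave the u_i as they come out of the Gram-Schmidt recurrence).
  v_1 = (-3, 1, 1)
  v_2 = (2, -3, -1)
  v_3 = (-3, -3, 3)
Orthogonal basis:
  u_1 = (-3, 1, 1)
  u_2 = (-8/11, -23/11, -1/11)
  u_3 = (2/3, -1/3, 7/3)

Apply the Gram-Schmidt recurrence
  u_1 = v_1
  u_i = v_i − Σ_{j<i} ((v_i · u_j) / (u_j · u_j)) · u_j.

Step by step this gives:
  u_1 = (-3, 1, 1)
  u_2 = (-8/11, -23/11, -1/11)
  u_3 = (2/3, -1/3, 7/3)

Orthogonality check:
  u_2 · u_1 = 0 (should be 0)
  u_3 · u_1 = 0 (should be 0)
  u_3 · u_2 = 0 (should be 0)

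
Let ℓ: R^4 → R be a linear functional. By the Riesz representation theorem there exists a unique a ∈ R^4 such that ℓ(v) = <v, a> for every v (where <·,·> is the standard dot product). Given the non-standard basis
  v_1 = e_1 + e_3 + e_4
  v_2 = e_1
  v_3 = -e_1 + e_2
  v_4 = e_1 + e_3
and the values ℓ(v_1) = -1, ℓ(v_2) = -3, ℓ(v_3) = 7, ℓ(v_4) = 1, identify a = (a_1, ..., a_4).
a = (-3, 4, 4, -2)

Write a = (a_1, ..., a_4) in the standard basis. For each basis vector v_i, ℓ(v_i) = <v_i, a> is a linear equation in the a_j's. Collect the n equations into a matrix system V a = ℓ, where row i of V is v_i (expressed in the standard basis). Since V is invertible (lower-triangular with 1s on the diagonal, up to permutation), solve by back-substitution:
  V =
[[1, 0, 1, 1],
 [1, 0, 0, 0],
 [-1, 1, 0, 0],
 [1, 0, 1, 0]]
  V a = (-1, -3, 7, 1)
Solving gives a = (-3, 4, 4, -2).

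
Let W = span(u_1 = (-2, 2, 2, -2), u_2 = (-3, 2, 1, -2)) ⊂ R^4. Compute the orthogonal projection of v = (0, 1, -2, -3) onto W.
proj_W(v) = (-3/2, 1/2, -1/2, -1/2)

Set up U = [u_1 | ... | u_2] ∈ R^(4×2). The projector onto W = col(U) is P = U (U^T U)^(-1) U^T.
Compute U^T U =
  [16, 16]
  [16, 18],
and U^T v = (4, 6).
Solve U^T U · c = U^T v for the coefficients: c = (-3/4, 1). The projection is proj_W(v) = U c.
Check: (v - proj_W(v)) · u_1 = 0  (should be 0).
Check: (v - proj_W(v)) · u_2 = 0  (should be 0).
Result: proj_W(v) = (-3/2, 1/2, -1/2, -1/2).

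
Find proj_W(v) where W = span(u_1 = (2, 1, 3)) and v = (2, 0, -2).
proj_W(v) = (-2/7, -1/7, -3/7)

Set up U = [u_1 | ... | u_1] ∈ R^(3×1). The projector onto W = col(U) is P = U (U^T U)^(-1) U^T.
Compute U^T U =
  [14],
and U^T v = (-2).
Solve U^T U · c = U^T v for the coefficients: c = (-1/7). The projection is proj_W(v) = U c.
Check: (v - proj_W(v)) · u_1 = 0  (should be 0).
Result: proj_W(v) = (-2/7, -1/7, -3/7).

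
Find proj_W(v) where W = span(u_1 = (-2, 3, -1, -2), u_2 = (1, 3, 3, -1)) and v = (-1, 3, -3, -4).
proj_W(v) = (-461/162, 86/27, -164/81, -383/162)

Set up U = [u_1 | ... | u_2] ∈ R^(4×2). The projector onto W = col(U) is P = U (U^T U)^(-1) U^T.
Compute U^T U =
  [18, 6]
  [6, 20],
and U^T v = (22, 3).
Solve U^T U · c = U^T v for the coefficients: c = (211/162, -13/54). The projection is proj_W(v) = U c.
Check: (v - proj_W(v)) · u_1 = 0  (should be 0).
Check: (v - proj_W(v)) · u_2 = 0  (should be 0).
Result: proj_W(v) = (-461/162, 86/27, -164/81, -383/162).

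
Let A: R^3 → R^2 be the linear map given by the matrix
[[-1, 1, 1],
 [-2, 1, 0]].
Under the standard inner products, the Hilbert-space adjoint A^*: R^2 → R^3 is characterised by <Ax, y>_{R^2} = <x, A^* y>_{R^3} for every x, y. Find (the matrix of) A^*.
A^* = A^T =
[[-1, -2],
 [1, 1],
 [1, 0]]

For real matrices with standard dot products, the defining identity <Ax, y> = <x, A^* y> gives (Ax)^T y = x^T (A^*) y, i.e. x^T A^T y = x^T (A^*) y. Since this holds for all x, y, we must have A^* = A^T. Therefore
A^* =
[[-1, -2],
 [1, 1],
 [1, 0]].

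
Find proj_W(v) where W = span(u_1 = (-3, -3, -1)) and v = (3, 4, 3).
proj_W(v) = (72/19, 72/19, 24/19)

Set up U = [u_1 | ... | u_1] ∈ R^(3×1). The projector onto W = col(U) is P = U (U^T U)^(-1) U^T.
Compute U^T U =
  [19],
and U^T v = (-24).
Solve U^T U · c = U^T v for the coefficients: c = (-24/19). The projection is proj_W(v) = U c.
Check: (v - proj_W(v)) · u_1 = 0  (should be 0).
Result: proj_W(v) = (72/19, 72/19, 24/19).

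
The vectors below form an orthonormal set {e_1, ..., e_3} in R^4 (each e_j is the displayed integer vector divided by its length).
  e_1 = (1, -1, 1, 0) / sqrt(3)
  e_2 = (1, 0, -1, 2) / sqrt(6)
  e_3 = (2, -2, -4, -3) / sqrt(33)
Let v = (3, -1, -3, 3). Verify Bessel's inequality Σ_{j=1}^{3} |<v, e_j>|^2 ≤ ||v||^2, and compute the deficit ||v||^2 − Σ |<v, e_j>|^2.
Σ |<v, e_j>|^2 = 28; ||v||^2 = 28; deficit = 0

Write each e_j = u_j / sqrt(<u_j, u_j>) where u_j is the displayed integer vector. Then <v, e_j> = <v, u_j> / sqrt(<u_j, u_j>), so |<v, e_j>|^2 = <v, u_j>^2 / <u_j, u_j>.
Coefficients: <v, e_1> = 1/sqrt(3), <v, e_2> = 12/sqrt(6), <v, e_3> = 11/sqrt(33).
Square and sum: Σ |<v, e_j>|^2 = 28.
Compute ||v||^2 = v·v = 28.
Deficit = 28 − 28 = 0 ≥ 0, confirming Bessel's inequality. (The deficit equals ||v − Σ <v,e_j> e_j||^2, the squared distance from v to span{e_j}.)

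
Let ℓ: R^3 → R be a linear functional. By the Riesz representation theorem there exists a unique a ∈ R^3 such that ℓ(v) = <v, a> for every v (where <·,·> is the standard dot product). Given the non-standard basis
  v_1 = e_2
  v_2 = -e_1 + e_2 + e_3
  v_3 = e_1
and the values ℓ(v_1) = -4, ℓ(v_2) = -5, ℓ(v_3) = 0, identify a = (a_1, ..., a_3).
a = (0, -4, -1)

Write a = (a_1, ..., a_3) in the standard basis. For each basis vector v_i, ℓ(v_i) = <v_i, a> is a linear equation in the a_j's. Collect the n equations into a matrix system V a = ℓ, where row i of V is v_i (expressed in the standard basis). Since V is invertible (lower-triangular with 1s on the diagonal, up to permutation), solve by back-substitution:
  V =
[[0, 1, 0],
 [-1, 1, 1],
 [1, 0, 0]]
  V a = (-4, -5, 0)
Solving gives a = (0, -4, -1).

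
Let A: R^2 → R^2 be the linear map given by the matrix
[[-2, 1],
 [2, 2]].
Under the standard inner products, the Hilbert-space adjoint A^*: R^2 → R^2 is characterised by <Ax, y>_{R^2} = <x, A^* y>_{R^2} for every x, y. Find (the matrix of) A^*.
A^* = A^T =
[[-2, 2],
 [1, 2]]

For real matrices with standard dot products, the defining identity <Ax, y> = <x, A^* y> gives (Ax)^T y = x^T (A^*) y, i.e. x^T A^T y = x^T (A^*) y. Since this holds for all x, y, we must have A^* = A^T. Therefore
A^* =
[[-2, 2],
 [1, 2]].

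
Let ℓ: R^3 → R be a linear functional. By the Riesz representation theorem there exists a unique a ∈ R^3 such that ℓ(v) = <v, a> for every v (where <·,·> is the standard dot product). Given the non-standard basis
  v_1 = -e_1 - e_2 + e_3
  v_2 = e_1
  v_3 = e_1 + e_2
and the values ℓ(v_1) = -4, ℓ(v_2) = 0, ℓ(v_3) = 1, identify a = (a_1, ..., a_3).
a = (0, 1, -3)

Write a = (a_1, ..., a_3) in the standard basis. For each basis vector v_i, ℓ(v_i) = <v_i, a> is a linear equation in the a_j's. Collect the n equations into a matrix system V a = ℓ, where row i of V is v_i (expressed in the standard basis). Since V is invertible (lower-triangular with 1s on the diagonal, up to permutation), solve by back-substitution:
  V =
[[-1, -1, 1],
 [1, 0, 0],
 [1, 1, 0]]
  V a = (-4, 0, 1)
Solving gives a = (0, 1, -3).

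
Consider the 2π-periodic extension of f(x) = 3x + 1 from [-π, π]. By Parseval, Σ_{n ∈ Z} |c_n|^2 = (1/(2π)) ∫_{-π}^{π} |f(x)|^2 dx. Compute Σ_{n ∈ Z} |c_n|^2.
Σ |c_n|^2 = 3π^2 + 1

Expand and integrate term by term over [-π, π]:
  ∫ (3x)^2 dx = 9·(2π^3/3); ∫ 2·3·(1)·x dx = 0 (odd integrand); ∫ 1^2 dx = 1·2π.
So (1/(2π)) ∫_{-π}^{π} (3x + 1)^2 dx = 9π^2/3 + 1 = 3π^2 + 1.
Parseval ⇒ Σ |c_n|^2 = 3π^2 + 1.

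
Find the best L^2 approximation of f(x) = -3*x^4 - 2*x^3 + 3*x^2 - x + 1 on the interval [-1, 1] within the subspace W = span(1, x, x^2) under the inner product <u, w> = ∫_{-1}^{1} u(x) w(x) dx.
g(x) = 3*x^2/7 - 11*x/5 + 44/35

The best approximation g ∈ W is the orthogonal projection of f onto W. Writing g = a_0 + a_1 x + a_2 x^2, the coefficients solve the normal equations G · a = b where
  G_{ij} = <φ_i, φ_j> and b_i = <f, φ_i>, with φ_0 = 1, φ_1 = x, φ_2 = x^2.
G =
  [2, 0, 2/3]
  [0, 2/3, 0]
  [2/3, 0, 2/5],
b = (14/5, -22/15, 106/105).
Solving gives a_0 = 44/35, a_1 = -11/5, a_2 = 3/7, so
  g(x) = 3*x^2/7 - 11*x/5 + 44/35.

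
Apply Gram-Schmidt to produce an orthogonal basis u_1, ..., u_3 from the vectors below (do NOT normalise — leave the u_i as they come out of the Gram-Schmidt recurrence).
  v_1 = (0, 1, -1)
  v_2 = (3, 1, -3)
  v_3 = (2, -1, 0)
Orthogonal basis:
  u_1 = (0, 1, -1)
  u_2 = (3, -1, -1)
  u_3 = (1/11, 3/22, 3/22)

Apply the Gram-Schmidt recurrence
  u_1 = v_1
  u_i = v_i − Σ_{j<i} ((v_i · u_j) / (u_j · u_j)) · u_j.

Step by step this gives:
  u_1 = (0, 1, -1)
  u_2 = (3, -1, -1)
  u_3 = (1/11, 3/22, 3/22)

Orthogonality check:
  u_2 · u_1 = 0 (should be 0)
  u_3 · u_1 = 0 (should be 0)
  u_3 · u_2 = 0 (should be 0)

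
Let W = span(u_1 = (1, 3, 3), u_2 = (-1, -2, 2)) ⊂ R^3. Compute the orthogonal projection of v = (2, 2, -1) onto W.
proj_W(v) = (92/85, 81/34, -183/170)

Set up U = [u_1 | ... | u_2] ∈ R^(3×2). The projector onto W = col(U) is P = U (U^T U)^(-1) U^T.
Compute U^T U =
  [19, -1]
  [-1, 9],
and U^T v = (5, -8).
Solve U^T U · c = U^T v for the coefficients: c = (37/170, -147/170). The projection is proj_W(v) = U c.
Check: (v - proj_W(v)) · u_1 = 0  (should be 0).
Check: (v - proj_W(v)) · u_2 = 0  (should be 0).
Result: proj_W(v) = (92/85, 81/34, -183/170).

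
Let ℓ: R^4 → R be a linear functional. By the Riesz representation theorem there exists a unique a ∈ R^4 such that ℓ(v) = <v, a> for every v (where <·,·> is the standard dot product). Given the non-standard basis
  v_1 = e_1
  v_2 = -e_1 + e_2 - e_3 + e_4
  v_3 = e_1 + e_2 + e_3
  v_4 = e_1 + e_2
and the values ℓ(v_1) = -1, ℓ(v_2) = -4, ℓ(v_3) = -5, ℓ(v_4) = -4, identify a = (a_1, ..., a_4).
a = (-1, -3, -1, -3)

Write a = (a_1, ..., a_4) in the standard basis. For each basis vector v_i, ℓ(v_i) = <v_i, a> is a linear equation in the a_j's. Collect the n equations into a matrix system V a = ℓ, where row i of V is v_i (expressed in the standard basis). Since V is invertible (lower-triangular with 1s on the diagonal, up to permutation), solve by back-substitution:
  V =
[[1, 0, 0, 0],
 [-1, 1, -1, 1],
 [1, 1, 1, 0],
 [1, 1, 0, 0]]
  V a = (-1, -4, -5, -4)
Solving gives a = (-1, -3, -1, -3).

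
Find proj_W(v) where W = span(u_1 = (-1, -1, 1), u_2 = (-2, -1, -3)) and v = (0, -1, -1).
proj_W(v) = (-4/7, -2/7, -6/7)

Set up U = [u_1 | ... | u_2] ∈ R^(3×2). The projector onto W = col(U) is P = U (U^T U)^(-1) U^T.
Compute U^T U =
  [3, 0]
  [0, 14],
and U^T v = (0, 4).
Solve U^T U · c = U^T v for the coefficients: c = (0, 2/7). The projection is proj_W(v) = U c.
Check: (v - proj_W(v)) · u_1 = 0  (should be 0).
Check: (v - proj_W(v)) · u_2 = 0  (should be 0).
Result: proj_W(v) = (-4/7, -2/7, -6/7).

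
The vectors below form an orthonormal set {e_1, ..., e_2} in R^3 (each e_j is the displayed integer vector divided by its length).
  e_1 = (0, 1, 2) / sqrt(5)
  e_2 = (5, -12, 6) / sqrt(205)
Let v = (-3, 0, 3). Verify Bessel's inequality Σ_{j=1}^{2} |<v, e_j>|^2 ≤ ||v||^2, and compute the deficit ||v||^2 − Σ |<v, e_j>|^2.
Σ |<v, e_j>|^2 = 297/41; ||v||^2 = 18; deficit = 441/41

Write each e_j = u_j / sqrt(<u_j, u_j>) where u_j is the displayed integer vector. Then <v, e_j> = <v, u_j> / sqrt(<u_j, u_j>), so |<v, e_j>|^2 = <v, u_j>^2 / <u_j, u_j>.
Coefficients: <v, e_1> = 6/sqrt(5), <v, e_2> = 3/sqrt(205).
Square and sum: Σ |<v, e_j>|^2 = 297/41.
Compute ||v||^2 = v·v = 18.
Deficit = 18 − 297/41 = 441/41 ≥ 0, confirming Bessel's inequality. (The deficit equals ||v − Σ <v,e_j> e_j||^2, the squared distance from v to span{e_j}.)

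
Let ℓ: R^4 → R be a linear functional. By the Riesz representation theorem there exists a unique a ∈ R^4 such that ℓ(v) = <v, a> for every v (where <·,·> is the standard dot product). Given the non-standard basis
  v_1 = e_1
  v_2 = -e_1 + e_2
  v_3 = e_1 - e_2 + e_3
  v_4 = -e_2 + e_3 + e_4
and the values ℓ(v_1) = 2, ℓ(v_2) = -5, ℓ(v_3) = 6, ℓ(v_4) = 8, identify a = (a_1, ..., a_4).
a = (2, -3, 1, 4)

Write a = (a_1, ..., a_4) in the standard basis. For each basis vector v_i, ℓ(v_i) = <v_i, a> is a linear equation in the a_j's. Collect the n equations into a matrix system V a = ℓ, where row i of V is v_i (expressed in the standard basis). Since V is invertible (lower-triangular with 1s on the diagonal, up to permutation), solve by back-substitution:
  V =
[[1, 0, 0, 0],
 [-1, 1, 0, 0],
 [1, -1, 1, 0],
 [0, -1, 1, 1]]
  V a = (2, -5, 6, 8)
Solving gives a = (2, -3, 1, 4).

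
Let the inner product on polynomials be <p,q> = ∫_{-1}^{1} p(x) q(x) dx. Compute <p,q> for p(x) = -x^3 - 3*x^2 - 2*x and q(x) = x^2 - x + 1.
<p,q> = -22/15

Expand the product: p(x)·q(x) = -x^5 - 2*x^4 - x^2 - 2*x.
∫_{-1}^{1} of each monomial x^k gives [2/(k+1) if k even, 0 if k odd]. Integrating term-by-term (or equivalently evaluating the antiderivative F(x) = -x^6/6 - 2*x^5/5 - x^3/3 - x^2 at the endpoints):
  F(1) − F(−1) = -19/10 − (-13/30) = -22/15.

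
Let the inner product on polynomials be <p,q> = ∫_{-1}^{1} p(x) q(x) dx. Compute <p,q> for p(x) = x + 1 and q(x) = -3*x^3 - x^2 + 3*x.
<p,q> = 2/15

Expand the product: p(x)·q(x) = -3*x^4 - 4*x^3 + 2*x^2 + 3*x.
∫_{-1}^{1} of each monomial x^k gives [2/(k+1) if k even, 0 if k odd]. Integrating term-by-term (or equivalently evaluating the antiderivative F(x) = -3*x^5/5 - x^4 + 2*x^3/3 + 3*x^2/2 at the endpoints):
  F(1) − F(−1) = 17/30 − (13/30) = 2/15.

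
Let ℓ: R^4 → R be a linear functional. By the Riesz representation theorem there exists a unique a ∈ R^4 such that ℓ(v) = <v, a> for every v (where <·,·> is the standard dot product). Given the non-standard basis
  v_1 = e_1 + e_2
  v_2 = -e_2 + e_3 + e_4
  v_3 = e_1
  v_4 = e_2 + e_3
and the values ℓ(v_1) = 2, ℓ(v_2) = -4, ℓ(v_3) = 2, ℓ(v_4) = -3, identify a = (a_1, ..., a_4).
a = (2, 0, -3, -1)

Write a = (a_1, ..., a_4) in the standard basis. For each basis vector v_i, ℓ(v_i) = <v_i, a> is a linear equation in the a_j's. Collect the n equations into a matrix system V a = ℓ, where row i of V is v_i (expressed in the standard basis). Since V is invertible (lower-triangular with 1s on the diagonal, up to permutation), solve by back-substitution:
  V =
[[1, 1, 0, 0],
 [0, -1, 1, 1],
 [1, 0, 0, 0],
 [0, 1, 1, 0]]
  V a = (2, -4, 2, -3)
Solving gives a = (2, 0, -3, -1).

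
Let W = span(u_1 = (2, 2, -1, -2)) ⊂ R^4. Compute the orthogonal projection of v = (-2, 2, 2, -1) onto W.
proj_W(v) = (0, 0, 0, 0)

Set up U = [u_1 | ... | u_1] ∈ R^(4×1). The projector onto W = col(U) is P = U (U^T U)^(-1) U^T.
Compute U^T U =
  [13],
and U^T v = (0).
Solve U^T U · c = U^T v for the coefficients: c = (0). The projection is proj_W(v) = U c.
Check: (v - proj_W(v)) · u_1 = 0  (should be 0).
Result: proj_W(v) = (0, 0, 0, 0).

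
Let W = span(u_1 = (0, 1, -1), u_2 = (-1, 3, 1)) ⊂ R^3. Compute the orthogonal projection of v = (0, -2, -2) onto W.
proj_W(v) = (8/9, -16/9, -16/9)

Set up U = [u_1 | ... | u_2] ∈ R^(3×2). The projector onto W = col(U) is P = U (U^T U)^(-1) U^T.
Compute U^T U =
  [2, 2]
  [2, 11],
and U^T v = (0, -8).
Solve U^T U · c = U^T v for the coefficients: c = (8/9, -8/9). The projection is proj_W(v) = U c.
Check: (v - proj_W(v)) · u_1 = 0  (should be 0).
Check: (v - proj_W(v)) · u_2 = 0  (should be 0).
Result: proj_W(v) = (8/9, -16/9, -16/9).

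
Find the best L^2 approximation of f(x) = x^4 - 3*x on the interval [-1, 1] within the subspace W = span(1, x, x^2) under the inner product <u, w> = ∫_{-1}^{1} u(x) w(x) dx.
g(x) = 6*x^2/7 - 3*x - 3/35

The best approximation g ∈ W is the orthogonal projection of f onto W. Writing g = a_0 + a_1 x + a_2 x^2, the coefficients solve the normal equations G · a = b where
  G_{ij} = <φ_i, φ_j> and b_i = <f, φ_i>, with φ_0 = 1, φ_1 = x, φ_2 = x^2.
G =
  [2, 0, 2/3]
  [0, 2/3, 0]
  [2/3, 0, 2/5],
b = (2/5, -2, 2/7).
Solving gives a_0 = -3/35, a_1 = -3, a_2 = 6/7, so
  g(x) = 6*x^2/7 - 3*x - 3/35.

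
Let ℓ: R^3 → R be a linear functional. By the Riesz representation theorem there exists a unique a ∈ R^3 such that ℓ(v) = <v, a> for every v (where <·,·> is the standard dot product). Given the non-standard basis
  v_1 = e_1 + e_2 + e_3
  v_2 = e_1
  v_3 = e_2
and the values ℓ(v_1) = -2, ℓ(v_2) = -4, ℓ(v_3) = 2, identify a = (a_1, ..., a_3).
a = (-4, 2, 0)

Write a = (a_1, ..., a_3) in the standard basis. For each basis vector v_i, ℓ(v_i) = <v_i, a> is a linear equation in the a_j's. Collect the n equations into a matrix system V a = ℓ, where row i of V is v_i (expressed in the standard basis). Since V is invertible (lower-triangular with 1s on the diagonal, up to permutation), solve by back-substitution:
  V =
[[1, 1, 1],
 [1, 0, 0],
 [0, 1, 0]]
  V a = (-2, -4, 2)
Solving gives a = (-4, 2, 0).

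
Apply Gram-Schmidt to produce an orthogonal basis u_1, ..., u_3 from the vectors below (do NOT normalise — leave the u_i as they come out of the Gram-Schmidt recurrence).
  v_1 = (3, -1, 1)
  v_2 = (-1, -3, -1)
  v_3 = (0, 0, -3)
Orthogonal basis:
  u_1 = (3, -1, 1)
  u_2 = (-8/11, -34/11, -10/11)
  u_3 = (1, 1/2, -5/2)

Apply the Gram-Schmidt recurrence
  u_1 = v_1
  u_i = v_i − Σ_{j<i} ((v_i · u_j) / (u_j · u_j)) · u_j.

Step by step this gives:
  u_1 = (3, -1, 1)
  u_2 = (-8/11, -34/11, -10/11)
  u_3 = (1, 1/2, -5/2)

Orthogonality check:
  u_2 · u_1 = 0 (should be 0)
  u_3 · u_1 = 0 (should be 0)
  u_3 · u_2 = 0 (should be 0)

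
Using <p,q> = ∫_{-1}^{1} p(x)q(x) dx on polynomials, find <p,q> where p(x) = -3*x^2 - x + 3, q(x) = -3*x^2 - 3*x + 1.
<p,q> = 18/5

Expand the product: p(x)·q(x) = 9*x^4 + 12*x^3 - 9*x^2 - 10*x + 3.
∫_{-1}^{1} of each monomial x^k gives [2/(k+1) if k even, 0 if k odd]. Integrating term-by-term (or equivalently evaluating the antiderivative F(x) = 9*x^5/5 + 3*x^4 - 3*x^3 - 5*x^2 + 3*x at the endpoints):
  F(1) − F(−1) = -1/5 − (-19/5) = 18/5.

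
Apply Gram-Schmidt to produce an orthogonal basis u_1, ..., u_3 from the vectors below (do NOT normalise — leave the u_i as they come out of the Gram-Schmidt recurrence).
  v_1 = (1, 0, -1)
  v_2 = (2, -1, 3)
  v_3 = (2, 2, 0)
Orthogonal basis:
  u_1 = (1, 0, -1)
  u_2 = (5/2, -1, 5/2)
  u_3 = (4/9, 20/9, 4/9)

Apply the Gram-Schmidt recurrence
  u_1 = v_1
  u_i = v_i − Σ_{j<i} ((v_i · u_j) / (u_j · u_j)) · u_j.

Step by step this gives:
  u_1 = (1, 0, -1)
  u_2 = (5/2, -1, 5/2)
  u_3 = (4/9, 20/9, 4/9)

Orthogonality check:
  u_2 · u_1 = 0 (should be 0)
  u_3 · u_1 = 0 (should be 0)
  u_3 · u_2 = 0 (should be 0)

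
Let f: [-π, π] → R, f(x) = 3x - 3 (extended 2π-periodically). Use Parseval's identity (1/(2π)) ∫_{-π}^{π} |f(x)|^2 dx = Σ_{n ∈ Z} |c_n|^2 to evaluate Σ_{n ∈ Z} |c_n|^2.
Σ |c_n|^2 = 3π^2 + 9

Expand and integrate term by term over [-π, π]:
  ∫ (3x)^2 dx = 9·(2π^3/3); ∫ 2·3·(-3)·x dx = 0 (odd integrand); ∫ (-3)^2 dx = 9·2π.
So (1/(2π)) ∫_{-π}^{π} (3x - 3)^2 dx = 9π^2/3 + 9 = 3π^2 + 9.
Parseval ⇒ Σ |c_n|^2 = 3π^2 + 9.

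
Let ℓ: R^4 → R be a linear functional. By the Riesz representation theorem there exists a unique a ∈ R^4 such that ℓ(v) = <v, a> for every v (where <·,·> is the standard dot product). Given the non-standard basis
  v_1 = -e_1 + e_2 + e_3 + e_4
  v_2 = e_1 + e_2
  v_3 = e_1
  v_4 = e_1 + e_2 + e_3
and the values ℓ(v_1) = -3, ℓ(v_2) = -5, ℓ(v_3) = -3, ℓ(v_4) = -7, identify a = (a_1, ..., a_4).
a = (-3, -2, -2, -2)

Write a = (a_1, ..., a_4) in the standard basis. For each basis vector v_i, ℓ(v_i) = <v_i, a> is a linear equation in the a_j's. Collect the n equations into a matrix system V a = ℓ, where row i of V is v_i (expressed in the standard basis). Since V is invertible (lower-triangular with 1s on the diagonal, up to permutation), solve by back-substitution:
  V =
[[-1, 1, 1, 1],
 [1, 1, 0, 0],
 [1, 0, 0, 0],
 [1, 1, 1, 0]]
  V a = (-3, -5, -3, -7)
Solving gives a = (-3, -2, -2, -2).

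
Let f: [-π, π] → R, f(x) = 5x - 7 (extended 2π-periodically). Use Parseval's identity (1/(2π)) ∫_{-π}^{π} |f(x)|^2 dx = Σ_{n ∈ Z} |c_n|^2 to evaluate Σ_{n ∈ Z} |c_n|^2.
Σ |c_n|^2 = 25π^2/3 + 49

Expand and integrate term by term over [-π, π]:
  ∫ (5x)^2 dx = 25·(2π^3/3); ∫ 2·5·(-7)·x dx = 0 (odd integrand); ∫ (-7)^2 dx = 49·2π.
So (1/(2π)) ∫_{-π}^{π} (5x - 7)^2 dx = 25π^2/3 + 49 = 25π^2/3 + 49.
Parseval ⇒ Σ |c_n|^2 = 25π^2/3 + 49.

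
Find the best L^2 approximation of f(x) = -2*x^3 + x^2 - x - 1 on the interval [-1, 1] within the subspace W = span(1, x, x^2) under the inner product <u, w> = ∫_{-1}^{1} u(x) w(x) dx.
g(x) = x^2 - 11*x/5 - 1

The best approximation g ∈ W is the orthogonal projection of f onto W. Writing g = a_0 + a_1 x + a_2 x^2, the coefficients solve the normal equations G · a = b where
  G_{ij} = <φ_i, φ_j> and b_i = <f, φ_i>, with φ_0 = 1, φ_1 = x, φ_2 = x^2.
G =
  [2, 0, 2/3]
  [0, 2/3, 0]
  [2/3, 0, 2/5],
b = (-4/3, -22/15, -4/15).
Solving gives a_0 = -1, a_1 = -11/5, a_2 = 1, so
  g(x) = x^2 - 11*x/5 - 1.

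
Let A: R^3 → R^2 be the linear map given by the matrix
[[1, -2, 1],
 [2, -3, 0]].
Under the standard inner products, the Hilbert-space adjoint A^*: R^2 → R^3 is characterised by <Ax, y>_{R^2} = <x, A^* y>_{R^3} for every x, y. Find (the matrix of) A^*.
A^* = A^T =
[[1, 2],
 [-2, -3],
 [1, 0]]

For real matrices with standard dot products, the defining identity <Ax, y> = <x, A^* y> gives (Ax)^T y = x^T (A^*) y, i.e. x^T A^T y = x^T (A^*) y. Since this holds for all x, y, we must have A^* = A^T. Therefore
A^* =
[[1, 2],
 [-2, -3],
 [1, 0]].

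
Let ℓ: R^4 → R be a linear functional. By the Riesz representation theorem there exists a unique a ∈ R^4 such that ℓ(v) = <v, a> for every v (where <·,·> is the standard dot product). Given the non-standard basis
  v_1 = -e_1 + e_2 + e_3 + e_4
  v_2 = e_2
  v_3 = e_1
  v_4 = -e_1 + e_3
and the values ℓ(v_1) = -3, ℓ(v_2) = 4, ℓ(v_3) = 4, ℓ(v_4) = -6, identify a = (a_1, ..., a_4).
a = (4, 4, -2, -1)

Write a = (a_1, ..., a_4) in the standard basis. For each basis vector v_i, ℓ(v_i) = <v_i, a> is a linear equation in the a_j's. Collect the n equations into a matrix system V a = ℓ, where row i of V is v_i (expressed in the standard basis). Since V is invertible (lower-triangular with 1s on the diagonal, up to permutation), solve by back-substitution:
  V =
[[-1, 1, 1, 1],
 [0, 1, 0, 0],
 [1, 0, 0, 0],
 [-1, 0, 1, 0]]
  V a = (-3, 4, 4, -6)
Solving gives a = (4, 4, -2, -1).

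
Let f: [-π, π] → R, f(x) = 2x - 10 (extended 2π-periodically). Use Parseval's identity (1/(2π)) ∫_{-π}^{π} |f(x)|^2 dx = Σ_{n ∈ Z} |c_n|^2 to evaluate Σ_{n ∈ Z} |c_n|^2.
Σ |c_n|^2 = 4π^2/3 + 100

Expand and integrate term by term over [-π, π]:
  ∫ (2x)^2 dx = 4·(2π^3/3); ∫ 2·2·(-10)·x dx = 0 (odd integrand); ∫ (-10)^2 dx = 100·2π.
So (1/(2π)) ∫_{-π}^{π} (2x - 10)^2 dx = 4π^2/3 + 100 = 4π^2/3 + 100.
Parseval ⇒ Σ |c_n|^2 = 4π^2/3 + 100.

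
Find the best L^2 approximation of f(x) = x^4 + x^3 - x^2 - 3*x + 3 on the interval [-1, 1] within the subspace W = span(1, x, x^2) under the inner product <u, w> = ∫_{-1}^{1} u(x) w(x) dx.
g(x) = -x^2/7 - 12*x/5 + 102/35

The best approximation g ∈ W is the orthogonal projection of f onto W. Writing g = a_0 + a_1 x + a_2 x^2, the coefficients solve the normal equations G · a = b where
  G_{ij} = <φ_i, φ_j> and b_i = <f, φ_i>, with φ_0 = 1, φ_1 = x, φ_2 = x^2.
G =
  [2, 0, 2/3]
  [0, 2/3, 0]
  [2/3, 0, 2/5],
b = (86/15, -8/5, 66/35).
Solving gives a_0 = 102/35, a_1 = -12/5, a_2 = -1/7, so
  g(x) = -x^2/7 - 12*x/5 + 102/35.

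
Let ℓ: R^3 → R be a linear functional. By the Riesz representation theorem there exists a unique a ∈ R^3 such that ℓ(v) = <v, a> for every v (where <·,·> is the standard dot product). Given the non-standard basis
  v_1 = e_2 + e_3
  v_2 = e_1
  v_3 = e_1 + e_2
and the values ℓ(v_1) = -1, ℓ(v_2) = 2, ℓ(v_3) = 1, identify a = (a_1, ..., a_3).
a = (2, -1, 0)

Write a = (a_1, ..., a_3) in the standard basis. For each basis vector v_i, ℓ(v_i) = <v_i, a> is a linear equation in the a_j's. Collect the n equations into a matrix system V a = ℓ, where row i of V is v_i (expressed in the standard basis). Since V is invertible (lower-triangular with 1s on the diagonal, up to permutation), solve by back-substitution:
  V =
[[0, 1, 1],
 [1, 0, 0],
 [1, 1, 0]]
  V a = (-1, 2, 1)
Solving gives a = (2, -1, 0).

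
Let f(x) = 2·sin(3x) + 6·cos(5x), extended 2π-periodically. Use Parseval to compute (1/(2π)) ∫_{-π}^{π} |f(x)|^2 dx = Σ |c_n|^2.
Σ |c_n|^2 = 20

Expand |f|^2 and use orthogonality of {sin(nx), cos(mx)} on [-π, π]:
  ∫_{-π}^{π} sin(nx)^2 dx = π, ∫ cos(mx)^2 dx = π, and cross terms integrate to 0.
So ∫_{-π}^{π} f(x)^2 dx = 2^2 · π + 6^2 · π = (4 + 36)π.
Divide by 2π: (4 + 36)/2 = 20.
By Parseval, this equals Σ |c_n|^2.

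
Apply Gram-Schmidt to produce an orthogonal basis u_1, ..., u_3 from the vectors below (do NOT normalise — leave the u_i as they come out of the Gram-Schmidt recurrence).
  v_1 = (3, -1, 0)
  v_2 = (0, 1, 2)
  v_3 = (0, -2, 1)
Orthogonal basis:
  u_1 = (3, -1, 0)
  u_2 = (3/10, 9/10, 2)
  u_3 = (-30/49, -90/49, 45/49)

Apply the Gram-Schmidt recurrence
  u_1 = v_1
  u_i = v_i − Σ_{j<i} ((v_i · u_j) / (u_j · u_j)) · u_j.

Step by step this gives:
  u_1 = (3, -1, 0)
  u_2 = (3/10, 9/10, 2)
  u_3 = (-30/49, -90/49, 45/49)

Orthogonality check:
  u_2 · u_1 = 0 (should be 0)
  u_3 · u_1 = 0 (should be 0)
  u_3 · u_2 = 0 (should be 0)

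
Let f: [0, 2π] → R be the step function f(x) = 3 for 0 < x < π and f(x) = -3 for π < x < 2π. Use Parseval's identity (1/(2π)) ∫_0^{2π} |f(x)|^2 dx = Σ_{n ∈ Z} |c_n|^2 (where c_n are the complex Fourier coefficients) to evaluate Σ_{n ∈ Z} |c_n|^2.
Σ |c_n|^2 = 9

Parseval equates the L^2 energy of f (normalised by 1/(2π)) with the ℓ^2 sum of its Fourier coefficients: (1/(2π)) ∫_0^{2π} |f|^2 = Σ |c_n|^2.
Compute the left side: (1/(2π)) [∫_0^π 3^2 dx + ∫_π^{2π} (-3)^2 dx] = (1/(2π)) · (9π + 9π) = (9 + 9)/2 = 9.
So Σ_{n ∈ Z} |c_n|^2 = 9.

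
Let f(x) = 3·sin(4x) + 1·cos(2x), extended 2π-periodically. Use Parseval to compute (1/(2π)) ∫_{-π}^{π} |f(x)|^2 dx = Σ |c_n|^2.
Σ |c_n|^2 = 5

Expand |f|^2 and use orthogonality of {sin(nx), cos(mx)} on [-π, π]:
  ∫_{-π}^{π} sin(nx)^2 dx = π, ∫ cos(mx)^2 dx = π, and cross terms integrate to 0.
So ∫_{-π}^{π} f(x)^2 dx = 3^2 · π + 1^2 · π = (9 + 1)π.
Divide by 2π: (9 + 1)/2 = 5.
By Parseval, this equals Σ |c_n|^2.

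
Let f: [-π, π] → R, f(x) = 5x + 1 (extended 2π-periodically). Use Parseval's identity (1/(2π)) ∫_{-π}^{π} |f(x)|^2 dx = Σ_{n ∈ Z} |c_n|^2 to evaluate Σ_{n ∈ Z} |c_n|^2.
Σ |c_n|^2 = 25π^2/3 + 1

Expand and integrate term by term over [-π, π]:
  ∫ (5x)^2 dx = 25·(2π^3/3); ∫ 2·5·(1)·x dx = 0 (odd integrand); ∫ 1^2 dx = 1·2π.
So (1/(2π)) ∫_{-π}^{π} (5x + 1)^2 dx = 25π^2/3 + 1 = 25π^2/3 + 1.
Parseval ⇒ Σ |c_n|^2 = 25π^2/3 + 1.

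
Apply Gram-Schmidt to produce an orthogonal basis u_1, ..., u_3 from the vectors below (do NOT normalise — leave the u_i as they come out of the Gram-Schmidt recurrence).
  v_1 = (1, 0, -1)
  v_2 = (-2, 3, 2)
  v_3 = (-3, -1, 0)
Orthogonal basis:
  u_1 = (1, 0, -1)
  u_2 = (0, 3, 0)
  u_3 = (-3/2, 0, -3/2)

Apply the Gram-Schmidt recurrence
  u_1 = v_1
  u_i = v_i − Σ_{j<i} ((v_i · u_j) / (u_j · u_j)) · u_j.

Step by step this gives:
  u_1 = (1, 0, -1)
  u_2 = (0, 3, 0)
  u_3 = (-3/2, 0, -3/2)

Orthogonality check:
  u_2 · u_1 = 0 (should be 0)
  u_3 · u_1 = 0 (should be 0)
  u_3 · u_2 = 0 (should be 0)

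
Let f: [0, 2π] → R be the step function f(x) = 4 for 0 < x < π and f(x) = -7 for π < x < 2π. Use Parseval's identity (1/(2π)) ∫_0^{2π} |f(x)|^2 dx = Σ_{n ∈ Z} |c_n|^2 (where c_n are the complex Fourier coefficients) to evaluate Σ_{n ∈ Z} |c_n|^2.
Σ |c_n|^2 = 65/2

Parseval equates the L^2 energy of f (normalised by 1/(2π)) with the ℓ^2 sum of its Fourier coefficients: (1/(2π)) ∫_0^{2π} |f|^2 = Σ |c_n|^2.
Compute the left side: (1/(2π)) [∫_0^π 4^2 dx + ∫_π^{2π} (-7)^2 dx] = (1/(2π)) · (16π + 49π) = (16 + 49)/2 = 65/2.
So Σ_{n ∈ Z} |c_n|^2 = 65/2.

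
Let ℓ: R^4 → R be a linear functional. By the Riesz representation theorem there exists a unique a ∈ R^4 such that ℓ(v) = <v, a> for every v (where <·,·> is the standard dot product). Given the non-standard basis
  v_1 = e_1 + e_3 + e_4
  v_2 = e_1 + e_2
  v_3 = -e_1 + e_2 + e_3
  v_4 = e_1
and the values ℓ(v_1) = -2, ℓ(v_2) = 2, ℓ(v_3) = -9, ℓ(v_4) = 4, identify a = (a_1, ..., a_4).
a = (4, -2, -3, -3)

Write a = (a_1, ..., a_4) in the standard basis. For each basis vector v_i, ℓ(v_i) = <v_i, a> is a linear equation in the a_j's. Collect the n equations into a matrix system V a = ℓ, where row i of V is v_i (expressed in the standard basis). Since V is invertible (lower-triangular with 1s on the diagonal, up to permutation), solve by back-substitution:
  V =
[[1, 0, 1, 1],
 [1, 1, 0, 0],
 [-1, 1, 1, 0],
 [1, 0, 0, 0]]
  V a = (-2, 2, -9, 4)
Solving gives a = (4, -2, -3, -3).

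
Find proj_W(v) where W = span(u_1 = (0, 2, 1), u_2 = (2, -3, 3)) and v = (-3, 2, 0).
proj_W(v) = (-96/101, 248/101, -92/101)

Set up U = [u_1 | ... | u_2] ∈ R^(3×2). The projector onto W = col(U) is P = U (U^T U)^(-1) U^T.
Compute U^T U =
  [5, -3]
  [-3, 22],
and U^T v = (4, -12).
Solve U^T U · c = U^T v for the coefficients: c = (52/101, -48/101). The projection is proj_W(v) = U c.
Check: (v - proj_W(v)) · u_1 = 0  (should be 0).
Check: (v - proj_W(v)) · u_2 = 0  (should be 0).
Result: proj_W(v) = (-96/101, 248/101, -92/101).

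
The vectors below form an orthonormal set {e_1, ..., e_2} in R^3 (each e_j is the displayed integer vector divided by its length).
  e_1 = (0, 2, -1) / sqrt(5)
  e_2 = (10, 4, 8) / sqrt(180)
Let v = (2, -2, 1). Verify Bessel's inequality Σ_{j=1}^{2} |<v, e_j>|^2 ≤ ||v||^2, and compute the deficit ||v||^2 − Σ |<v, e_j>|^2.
Σ |<v, e_j>|^2 = 65/9; ||v||^2 = 9; deficit = 16/9

Write each e_j = u_j / sqrt(<u_j, u_j>) where u_j is the displayed integer vector. Then <v, e_j> = <v, u_j> / sqrt(<u_j, u_j>), so |<v, e_j>|^2 = <v, u_j>^2 / <u_j, u_j>.
Coefficients: <v, e_1> = -5/sqrt(5), <v, e_2> = 20/sqrt(180).
Square and sum: Σ |<v, e_j>|^2 = 65/9.
Compute ||v||^2 = v·v = 9.
Deficit = 9 − 65/9 = 16/9 ≥ 0, confirming Bessel's inequality. (The deficit equals ||v − Σ <v,e_j> e_j||^2, the squared distance from v to span{e_j}.)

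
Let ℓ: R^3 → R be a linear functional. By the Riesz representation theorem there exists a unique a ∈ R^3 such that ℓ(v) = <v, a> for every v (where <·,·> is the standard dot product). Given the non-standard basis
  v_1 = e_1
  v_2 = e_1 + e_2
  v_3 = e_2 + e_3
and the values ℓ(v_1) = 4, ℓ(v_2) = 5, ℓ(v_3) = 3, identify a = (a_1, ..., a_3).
a = (4, 1, 2)

Write a = (a_1, ..., a_3) in the standard basis. For each basis vector v_i, ℓ(v_i) = <v_i, a> is a linear equation in the a_j's. Collect the n equations into a matrix system V a = ℓ, where row i of V is v_i (expressed in the standard basis). Since V is invertible (lower-triangular with 1s on the diagonal, up to permutation), solve by back-substitution:
  V =
[[1, 0, 0],
 [1, 1, 0],
 [0, 1, 1]]
  V a = (4, 5, 3)
Solving gives a = (4, 1, 2).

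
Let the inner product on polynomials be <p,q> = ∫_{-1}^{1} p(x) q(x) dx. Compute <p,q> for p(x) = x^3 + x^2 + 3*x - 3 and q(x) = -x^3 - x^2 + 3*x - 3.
<p,q> = 816/35

Expand the product: p(x)·q(x) = -x^6 - 2*x^5 - x^4 + 9*x^2 - 18*x + 9.
∫_{-1}^{1} of each monomial x^k gives [2/(k+1) if k even, 0 if k odd]. Integrating term-by-term (or equivalently evaluating the antiderivative F(x) = -x^7/7 - x^6/3 - x^5/5 + 3*x^3 - 9*x^2 + 9*x at the endpoints):
  F(1) − F(−1) = 244/105 − (-2204/105) = 816/35.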